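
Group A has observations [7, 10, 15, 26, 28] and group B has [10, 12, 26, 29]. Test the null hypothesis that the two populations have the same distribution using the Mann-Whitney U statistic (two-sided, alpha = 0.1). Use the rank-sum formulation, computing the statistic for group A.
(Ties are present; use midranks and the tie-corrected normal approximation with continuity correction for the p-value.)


Step 1: Combine and sort all 9 observations; assign midranks.
sorted (value, group): (7,X), (10,X), (10,Y), (12,Y), (15,X), (26,X), (26,Y), (28,X), (29,Y)
ranks: 7->1, 10->2.5, 10->2.5, 12->4, 15->5, 26->6.5, 26->6.5, 28->8, 29->9
Step 2: Rank sum for X: R1 = 1 + 2.5 + 5 + 6.5 + 8 = 23.
Step 3: U_X = R1 - n1(n1+1)/2 = 23 - 5*6/2 = 23 - 15 = 8.
       U_Y = n1*n2 - U_X = 20 - 8 = 12.
Step 4: Ties are present, so use the tie-corrected normal approximation (with continuity correction) for the p-value.
Step 5: p-value = 0.710992; compare to alpha = 0.1. fail to reject H0.

U_X = 8, p = 0.710992, fail to reject H0 at alpha = 0.1.


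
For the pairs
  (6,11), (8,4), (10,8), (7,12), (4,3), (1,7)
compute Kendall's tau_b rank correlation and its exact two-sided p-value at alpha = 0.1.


Step 1: Enumerate the 15 unordered pairs (i,j) with i<j and classify each by sign(x_j-x_i) * sign(y_j-y_i).
  (1,2):dx=+2,dy=-7->D; (1,3):dx=+4,dy=-3->D; (1,4):dx=+1,dy=+1->C; (1,5):dx=-2,dy=-8->C
  (1,6):dx=-5,dy=-4->C; (2,3):dx=+2,dy=+4->C; (2,4):dx=-1,dy=+8->D; (2,5):dx=-4,dy=-1->C
  (2,6):dx=-7,dy=+3->D; (3,4):dx=-3,dy=+4->D; (3,5):dx=-6,dy=-5->C; (3,6):dx=-9,dy=-1->C
  (4,5):dx=-3,dy=-9->C; (4,6):dx=-6,dy=-5->C; (5,6):dx=-3,dy=+4->D
Step 2: C = 9, D = 6, total pairs = 15.
Step 3: tau = (C - D)/(n(n-1)/2) = (9 - 6)/15 = 0.200000.
Step 4: Exact two-sided p-value (enumerate n! = 720 permutations of y under H0): p = 0.719444.
Step 5: alpha = 0.1. fail to reject H0.

tau_b = 0.2000 (C=9, D=6), p = 0.719444, fail to reject H0.


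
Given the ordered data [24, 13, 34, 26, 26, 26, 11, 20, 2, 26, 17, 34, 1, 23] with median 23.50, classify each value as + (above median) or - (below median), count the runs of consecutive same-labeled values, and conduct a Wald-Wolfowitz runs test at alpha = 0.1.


Step 1: Compute median = 23.50; label A = above, B = below.
Labels in order: ABAAAABBBABABB  (n_A = 7, n_B = 7)
Step 2: Count runs R = 8.
Step 3: Under H0 (random ordering), E[R] = 2*n_A*n_B/(n_A+n_B) + 1 = 2*7*7/14 + 1 = 8.0000.
        Var[R] = 2*n_A*n_B*(2*n_A*n_B - n_A - n_B) / ((n_A+n_B)^2 * (n_A+n_B-1)) = 8232/2548 = 3.2308.
        SD[R] = 1.7974.
Step 4: R = E[R], so z = 0 with no continuity correction.
Step 5: Two-sided p-value via normal approximation = 2*(1 - Phi(|z|)) = 1.000000.
Step 6: alpha = 0.1. fail to reject H0.

R = 8, z = 0.0000, p = 1.000000, fail to reject H0.


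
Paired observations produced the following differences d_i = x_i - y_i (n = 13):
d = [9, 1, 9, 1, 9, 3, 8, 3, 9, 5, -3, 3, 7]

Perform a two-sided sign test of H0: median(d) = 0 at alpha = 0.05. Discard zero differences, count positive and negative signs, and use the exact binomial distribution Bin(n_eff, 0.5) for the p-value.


Step 1: Discard zero differences. Original n = 13; n_eff = number of nonzero differences = 13.
Nonzero differences (with sign): +9, +1, +9, +1, +9, +3, +8, +3, +9, +5, -3, +3, +7
Step 2: Count signs: positive = 12, negative = 1.
Step 3: Under H0: P(positive) = 0.5, so the number of positives S ~ Bin(13, 0.5).
Step 4: Two-sided exact p-value = sum of Bin(13,0.5) probabilities at or below the observed probability = 0.003418.
Step 5: alpha = 0.05. reject H0.

n_eff = 13, pos = 12, neg = 1, p = 0.003418, reject H0.


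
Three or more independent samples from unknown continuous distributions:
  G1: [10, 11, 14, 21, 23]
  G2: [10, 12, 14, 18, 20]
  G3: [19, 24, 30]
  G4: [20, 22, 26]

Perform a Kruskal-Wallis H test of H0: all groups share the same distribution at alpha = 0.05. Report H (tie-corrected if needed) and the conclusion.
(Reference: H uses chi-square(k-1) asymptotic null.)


Step 1: Combine all N = 16 observations and assign midranks.
sorted (value, group, rank): (10,G1,1.5), (10,G2,1.5), (11,G1,3), (12,G2,4), (14,G1,5.5), (14,G2,5.5), (18,G2,7), (19,G3,8), (20,G2,9.5), (20,G4,9.5), (21,G1,11), (22,G4,12), (23,G1,13), (24,G3,14), (26,G4,15), (30,G3,16)
Step 2: Sum ranks within each group.
R_1 = 34 (n_1 = 5)
R_2 = 27.5 (n_2 = 5)
R_3 = 38 (n_3 = 3)
R_4 = 36.5 (n_4 = 3)
Step 3: H = 12/(N(N+1)) * sum(R_i^2/n_i) - 3(N+1)
     = 12/(16*17) * (34^2/5 + 27.5^2/5 + 38^2/3 + 36.5^2/3) - 3*17
     = 0.044118 * 1307.87 - 51
     = 6.700000.
Step 4: Ties present; correction factor C = 1 - 18/(16^3 - 16) = 0.995588. Corrected H = 6.700000 / 0.995588 = 6.729690.
Step 5: Under H0, H ~ chi^2(3); p-value = 0.081031.
Step 6: alpha = 0.05. fail to reject H0.

H = 6.7297, df = 3, p = 0.081031, fail to reject H0.


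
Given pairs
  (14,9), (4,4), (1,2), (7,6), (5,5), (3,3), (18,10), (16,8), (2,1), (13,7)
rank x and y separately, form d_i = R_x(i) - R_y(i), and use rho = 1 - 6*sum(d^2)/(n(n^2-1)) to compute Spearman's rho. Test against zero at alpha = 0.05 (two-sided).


Step 1: Rank x and y separately (midranks; no ties here).
rank(x): 14->8, 4->4, 1->1, 7->6, 5->5, 3->3, 18->10, 16->9, 2->2, 13->7
rank(y): 9->9, 4->4, 2->2, 6->6, 5->5, 3->3, 10->10, 8->8, 1->1, 7->7
Step 2: d_i = R_x(i) - R_y(i); compute d_i^2.
  (8-9)^2=1, (4-4)^2=0, (1-2)^2=1, (6-6)^2=0, (5-5)^2=0, (3-3)^2=0, (10-10)^2=0, (9-8)^2=1, (2-1)^2=1, (7-7)^2=0
sum(d^2) = 4.
Step 3: rho = 1 - 6*4 / (10*(10^2 - 1)) = 1 - 24/990 = 0.975758.
Step 4: Under H0, t = rho * sqrt((n-2)/(1-rho^2)) = 12.6105 ~ t(8).
Step 5: Two-sided p-value from the t-distribution with 8 df = 0.000001.
Step 6: alpha = 0.05. reject H0.

rho = 0.9758, p = 0.000001, reject H0 at alpha = 0.05.


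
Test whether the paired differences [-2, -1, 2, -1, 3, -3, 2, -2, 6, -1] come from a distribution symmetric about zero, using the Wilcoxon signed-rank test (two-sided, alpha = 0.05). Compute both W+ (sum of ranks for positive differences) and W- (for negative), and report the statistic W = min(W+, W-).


Step 1: Drop any zero differences (none here) and take |d_i|.
|d| = [2, 1, 2, 1, 3, 3, 2, 2, 6, 1]
Step 2: Midrank |d_i| (ties get averaged ranks).
ranks: |2|->5.5, |1|->2, |2|->5.5, |1|->2, |3|->8.5, |3|->8.5, |2|->5.5, |2|->5.5, |6|->10, |1|->2
Step 3: Attach original signs; sum ranks with positive sign and with negative sign.
W+ = 5.5 + 8.5 + 5.5 + 10 = 29.5
W- = 5.5 + 2 + 2 + 8.5 + 5.5 + 2 = 25.5
(Check: W+ + W- = 55 should equal n(n+1)/2 = 55.)
Step 4: Test statistic W = min(W+, W-) = 25.5.
Step 5: Ties in |d|, so use the tie-corrected normal approximation.
        E[W] = n(n+1)/4 = 10*11/4 = 27.5.
        Tie groups: |d|=1 (t=3), |d|=2 (t=4), |d|=3 (t=2); sum(t^3 - t) = 90.
        Var[W] = n(n+1)(2n+1)/24 - sum(t^3-t)/48 = 2310/24 - 90/48 = 94.375.
        z = (W - E[W]) / sqrt(Var[W]) = (25.5 - 27.5) / 9.7147 = -0.2059.
        Two-sided p = 2*Phi(z) = 0.836889.
Step 6: alpha = 0.05. fail to reject H0.

W+ = 29.5, W- = 25.5, W = min = 25.5, p = 0.836889, fail to reject H0.


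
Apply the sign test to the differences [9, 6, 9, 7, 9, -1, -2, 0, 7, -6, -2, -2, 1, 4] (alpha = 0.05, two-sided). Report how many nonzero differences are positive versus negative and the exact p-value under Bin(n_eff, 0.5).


Step 1: Discard zero differences. Original n = 14; n_eff = number of nonzero differences = 13.
Nonzero differences (with sign): +9, +6, +9, +7, +9, -1, -2, +7, -6, -2, -2, +1, +4
Step 2: Count signs: positive = 8, negative = 5.
Step 3: Under H0: P(positive) = 0.5, so the number of positives S ~ Bin(13, 0.5).
Step 4: Two-sided exact p-value = sum of Bin(13,0.5) probabilities at or below the observed probability = 0.581055.
Step 5: alpha = 0.05. fail to reject H0.

n_eff = 13, pos = 8, neg = 5, p = 0.581055, fail to reject H0.


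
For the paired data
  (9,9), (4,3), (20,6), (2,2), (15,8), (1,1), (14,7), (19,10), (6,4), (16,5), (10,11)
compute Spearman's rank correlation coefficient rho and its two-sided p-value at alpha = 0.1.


Step 1: Rank x and y separately (midranks; no ties here).
rank(x): 9->5, 4->3, 20->11, 2->2, 15->8, 1->1, 14->7, 19->10, 6->4, 16->9, 10->6
rank(y): 9->9, 3->3, 6->6, 2->2, 8->8, 1->1, 7->7, 10->10, 4->4, 5->5, 11->11
Step 2: d_i = R_x(i) - R_y(i); compute d_i^2.
  (5-9)^2=16, (3-3)^2=0, (11-6)^2=25, (2-2)^2=0, (8-8)^2=0, (1-1)^2=0, (7-7)^2=0, (10-10)^2=0, (4-4)^2=0, (9-5)^2=16, (6-11)^2=25
sum(d^2) = 82.
Step 3: rho = 1 - 6*82 / (11*(11^2 - 1)) = 1 - 492/1320 = 0.627273.
Step 4: Under H0, t = rho * sqrt((n-2)/(1-rho^2)) = 2.4163 ~ t(9).
Step 5: Two-sided p-value from the t-distribution with 9 df = 0.038845.
Step 6: alpha = 0.1. reject H0.

rho = 0.6273, p = 0.038845, reject H0 at alpha = 0.1.


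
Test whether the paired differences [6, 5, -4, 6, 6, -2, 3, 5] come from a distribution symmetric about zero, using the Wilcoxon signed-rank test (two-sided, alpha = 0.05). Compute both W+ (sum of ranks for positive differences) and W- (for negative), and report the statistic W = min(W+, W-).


Step 1: Drop any zero differences (none here) and take |d_i|.
|d| = [6, 5, 4, 6, 6, 2, 3, 5]
Step 2: Midrank |d_i| (ties get averaged ranks).
ranks: |6|->7, |5|->4.5, |4|->3, |6|->7, |6|->7, |2|->1, |3|->2, |5|->4.5
Step 3: Attach original signs; sum ranks with positive sign and with negative sign.
W+ = 7 + 4.5 + 7 + 7 + 2 + 4.5 = 32
W- = 3 + 1 = 4
(Check: W+ + W- = 36 should equal n(n+1)/2 = 36.)
Step 4: Test statistic W = min(W+, W-) = 4.
Step 5: Ties in |d|, so use the tie-corrected normal approximation.
        E[W] = n(n+1)/4 = 8*9/4 = 18.
        Tie groups: |d|=5 (t=2), |d|=6 (t=3); sum(t^3 - t) = 30.
        Var[W] = n(n+1)(2n+1)/24 - sum(t^3-t)/48 = 1224/24 - 30/48 = 50.375.
        z = (W - E[W]) / sqrt(Var[W]) = (4 - 18) / 7.0975 = -1.9725.
        Two-sided p = 2*Phi(z) = 0.048551.
Step 6: alpha = 0.05. reject H0.

W+ = 32, W- = 4, W = min = 4, p = 0.048551, reject H0.


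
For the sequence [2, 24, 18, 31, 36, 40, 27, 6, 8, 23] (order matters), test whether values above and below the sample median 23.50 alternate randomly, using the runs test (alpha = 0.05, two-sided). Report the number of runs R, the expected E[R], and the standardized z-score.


Step 1: Compute median = 23.50; label A = above, B = below.
Labels in order: BABAAAABBB  (n_A = 5, n_B = 5)
Step 2: Count runs R = 5.
Step 3: Under H0 (random ordering), E[R] = 2*n_A*n_B/(n_A+n_B) + 1 = 2*5*5/10 + 1 = 6.0000.
        Var[R] = 2*n_A*n_B*(2*n_A*n_B - n_A - n_B) / ((n_A+n_B)^2 * (n_A+n_B-1)) = 2000/900 = 2.2222.
        SD[R] = 1.4907.
Step 4: Continuity-corrected z = (R + 0.5 - E[R]) / SD[R] = (5 + 0.5 - 6.0000) / 1.4907 = -0.3354.
Step 5: Two-sided p-value via normal approximation = 2*(1 - Phi(|z|)) = 0.737316.
Step 6: alpha = 0.05. fail to reject H0.

R = 5, z = -0.3354, p = 0.737316, fail to reject H0.


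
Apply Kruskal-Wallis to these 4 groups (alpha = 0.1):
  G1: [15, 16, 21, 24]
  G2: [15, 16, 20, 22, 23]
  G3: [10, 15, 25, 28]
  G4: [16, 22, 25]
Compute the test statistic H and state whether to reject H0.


Step 1: Combine all N = 16 observations and assign midranks.
sorted (value, group, rank): (10,G3,1), (15,G1,3), (15,G2,3), (15,G3,3), (16,G1,6), (16,G2,6), (16,G4,6), (20,G2,8), (21,G1,9), (22,G2,10.5), (22,G4,10.5), (23,G2,12), (24,G1,13), (25,G3,14.5), (25,G4,14.5), (28,G3,16)
Step 2: Sum ranks within each group.
R_1 = 31 (n_1 = 4)
R_2 = 39.5 (n_2 = 5)
R_3 = 34.5 (n_3 = 4)
R_4 = 31 (n_4 = 3)
Step 3: H = 12/(N(N+1)) * sum(R_i^2/n_i) - 3(N+1)
     = 12/(16*17) * (31^2/4 + 39.5^2/5 + 34.5^2/4 + 31^2/3) - 3*17
     = 0.044118 * 1170.2 - 51
     = 0.626287.
Step 4: Ties present; correction factor C = 1 - 60/(16^3 - 16) = 0.985294. Corrected H = 0.626287 / 0.985294 = 0.635634.
Step 5: Under H0, H ~ chi^2(3); p-value = 0.888228.
Step 6: alpha = 0.1. fail to reject H0.

H = 0.6356, df = 3, p = 0.888228, fail to reject H0.


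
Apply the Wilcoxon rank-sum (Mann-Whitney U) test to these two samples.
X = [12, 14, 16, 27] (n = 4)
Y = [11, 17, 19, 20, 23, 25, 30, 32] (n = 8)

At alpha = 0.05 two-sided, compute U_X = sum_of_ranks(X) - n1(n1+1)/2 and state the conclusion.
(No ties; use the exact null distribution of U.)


Step 1: Combine and sort all 12 observations; assign midranks.
sorted (value, group): (11,Y), (12,X), (14,X), (16,X), (17,Y), (19,Y), (20,Y), (23,Y), (25,Y), (27,X), (30,Y), (32,Y)
ranks: 11->1, 12->2, 14->3, 16->4, 17->5, 19->6, 20->7, 23->8, 25->9, 27->10, 30->11, 32->12
Step 2: Rank sum for X: R1 = 2 + 3 + 4 + 10 = 19.
Step 3: U_X = R1 - n1(n1+1)/2 = 19 - 4*5/2 = 19 - 10 = 9.
       U_Y = n1*n2 - U_X = 32 - 9 = 23.
Step 4: No ties, so the exact null distribution of U (based on enumerating the C(12,4) = 495 equally likely rank assignments) gives the two-sided p-value.
Step 5: p-value = 0.282828; compare to alpha = 0.05. fail to reject H0.

U_X = 9, p = 0.282828, fail to reject H0 at alpha = 0.05.


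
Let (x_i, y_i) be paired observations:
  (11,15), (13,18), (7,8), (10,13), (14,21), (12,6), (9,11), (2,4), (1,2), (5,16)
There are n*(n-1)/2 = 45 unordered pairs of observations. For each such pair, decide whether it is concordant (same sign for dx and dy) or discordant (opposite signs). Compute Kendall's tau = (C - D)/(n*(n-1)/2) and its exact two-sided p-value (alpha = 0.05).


Step 1: Enumerate the 45 unordered pairs (i,j) with i<j and classify each by sign(x_j-x_i) * sign(y_j-y_i).
  (1,2):dx=+2,dy=+3->C; (1,3):dx=-4,dy=-7->C; (1,4):dx=-1,dy=-2->C; (1,5):dx=+3,dy=+6->C
  (1,6):dx=+1,dy=-9->D; (1,7):dx=-2,dy=-4->C; (1,8):dx=-9,dy=-11->C; (1,9):dx=-10,dy=-13->C
  (1,10):dx=-6,dy=+1->D; (2,3):dx=-6,dy=-10->C; (2,4):dx=-3,dy=-5->C; (2,5):dx=+1,dy=+3->C
  (2,6):dx=-1,dy=-12->C; (2,7):dx=-4,dy=-7->C; (2,8):dx=-11,dy=-14->C; (2,9):dx=-12,dy=-16->C
  (2,10):dx=-8,dy=-2->C; (3,4):dx=+3,dy=+5->C; (3,5):dx=+7,dy=+13->C; (3,6):dx=+5,dy=-2->D
  (3,7):dx=+2,dy=+3->C; (3,8):dx=-5,dy=-4->C; (3,9):dx=-6,dy=-6->C; (3,10):dx=-2,dy=+8->D
  (4,5):dx=+4,dy=+8->C; (4,6):dx=+2,dy=-7->D; (4,7):dx=-1,dy=-2->C; (4,8):dx=-8,dy=-9->C
  (4,9):dx=-9,dy=-11->C; (4,10):dx=-5,dy=+3->D; (5,6):dx=-2,dy=-15->C; (5,7):dx=-5,dy=-10->C
  (5,8):dx=-12,dy=-17->C; (5,9):dx=-13,dy=-19->C; (5,10):dx=-9,dy=-5->C; (6,7):dx=-3,dy=+5->D
  (6,8):dx=-10,dy=-2->C; (6,9):dx=-11,dy=-4->C; (6,10):dx=-7,dy=+10->D; (7,8):dx=-7,dy=-7->C
  (7,9):dx=-8,dy=-9->C; (7,10):dx=-4,dy=+5->D; (8,9):dx=-1,dy=-2->C; (8,10):dx=+3,dy=+12->C
  (9,10):dx=+4,dy=+14->C
Step 2: C = 36, D = 9, total pairs = 45.
Step 3: tau = (C - D)/(n(n-1)/2) = (36 - 9)/45 = 0.600000.
Step 4: Exact two-sided p-value (enumerate n! = 3628800 permutations of y under H0): p = 0.016666.
Step 5: alpha = 0.05. reject H0.

tau_b = 0.6000 (C=36, D=9), p = 0.016666, reject H0.


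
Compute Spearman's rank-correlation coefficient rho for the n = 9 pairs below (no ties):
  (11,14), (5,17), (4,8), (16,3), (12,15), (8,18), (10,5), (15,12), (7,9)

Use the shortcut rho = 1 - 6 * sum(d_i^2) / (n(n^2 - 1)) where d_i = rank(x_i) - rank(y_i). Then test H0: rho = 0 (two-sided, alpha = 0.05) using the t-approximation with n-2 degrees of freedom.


Step 1: Rank x and y separately (midranks; no ties here).
rank(x): 11->6, 5->2, 4->1, 16->9, 12->7, 8->4, 10->5, 15->8, 7->3
rank(y): 14->6, 17->8, 8->3, 3->1, 15->7, 18->9, 5->2, 12->5, 9->4
Step 2: d_i = R_x(i) - R_y(i); compute d_i^2.
  (6-6)^2=0, (2-8)^2=36, (1-3)^2=4, (9-1)^2=64, (7-7)^2=0, (4-9)^2=25, (5-2)^2=9, (8-5)^2=9, (3-4)^2=1
sum(d^2) = 148.
Step 3: rho = 1 - 6*148 / (9*(9^2 - 1)) = 1 - 888/720 = -0.233333.
Step 4: Under H0, t = rho * sqrt((n-2)/(1-rho^2)) = -0.6349 ~ t(7).
Step 5: Two-sided p-value from the t-distribution with 7 df = 0.545699.
Step 6: alpha = 0.05. fail to reject H0.

rho = -0.2333, p = 0.545699, fail to reject H0 at alpha = 0.05.


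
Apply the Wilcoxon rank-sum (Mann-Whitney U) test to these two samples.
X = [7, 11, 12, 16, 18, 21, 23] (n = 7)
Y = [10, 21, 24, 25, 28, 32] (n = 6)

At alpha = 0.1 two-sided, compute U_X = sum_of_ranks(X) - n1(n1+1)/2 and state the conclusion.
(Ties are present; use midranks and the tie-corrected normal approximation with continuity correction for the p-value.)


Step 1: Combine and sort all 13 observations; assign midranks.
sorted (value, group): (7,X), (10,Y), (11,X), (12,X), (16,X), (18,X), (21,X), (21,Y), (23,X), (24,Y), (25,Y), (28,Y), (32,Y)
ranks: 7->1, 10->2, 11->3, 12->4, 16->5, 18->6, 21->7.5, 21->7.5, 23->9, 24->10, 25->11, 28->12, 32->13
Step 2: Rank sum for X: R1 = 1 + 3 + 4 + 5 + 6 + 7.5 + 9 = 35.5.
Step 3: U_X = R1 - n1(n1+1)/2 = 35.5 - 7*8/2 = 35.5 - 28 = 7.5.
       U_Y = n1*n2 - U_X = 42 - 7.5 = 34.5.
Step 4: Ties are present, so use the tie-corrected normal approximation (with continuity correction) for the p-value.
Step 5: p-value = 0.062928; compare to alpha = 0.1. reject H0.

U_X = 7.5, p = 0.062928, reject H0 at alpha = 0.1.


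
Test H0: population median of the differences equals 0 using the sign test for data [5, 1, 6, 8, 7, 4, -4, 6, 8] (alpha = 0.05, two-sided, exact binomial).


Step 1: Discard zero differences. Original n = 9; n_eff = number of nonzero differences = 9.
Nonzero differences (with sign): +5, +1, +6, +8, +7, +4, -4, +6, +8
Step 2: Count signs: positive = 8, negative = 1.
Step 3: Under H0: P(positive) = 0.5, so the number of positives S ~ Bin(9, 0.5).
Step 4: Two-sided exact p-value = sum of Bin(9,0.5) probabilities at or below the observed probability = 0.039062.
Step 5: alpha = 0.05. reject H0.

n_eff = 9, pos = 8, neg = 1, p = 0.039062, reject H0.


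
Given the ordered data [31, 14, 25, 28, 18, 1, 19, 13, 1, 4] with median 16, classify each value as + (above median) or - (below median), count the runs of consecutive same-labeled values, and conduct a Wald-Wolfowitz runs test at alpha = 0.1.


Step 1: Compute median = 16; label A = above, B = below.
Labels in order: ABAAABABBB  (n_A = 5, n_B = 5)
Step 2: Count runs R = 6.
Step 3: Under H0 (random ordering), E[R] = 2*n_A*n_B/(n_A+n_B) + 1 = 2*5*5/10 + 1 = 6.0000.
        Var[R] = 2*n_A*n_B*(2*n_A*n_B - n_A - n_B) / ((n_A+n_B)^2 * (n_A+n_B-1)) = 2000/900 = 2.2222.
        SD[R] = 1.4907.
Step 4: R = E[R], so z = 0 with no continuity correction.
Step 5: Two-sided p-value via normal approximation = 2*(1 - Phi(|z|)) = 1.000000.
Step 6: alpha = 0.1. fail to reject H0.

R = 6, z = 0.0000, p = 1.000000, fail to reject H0.


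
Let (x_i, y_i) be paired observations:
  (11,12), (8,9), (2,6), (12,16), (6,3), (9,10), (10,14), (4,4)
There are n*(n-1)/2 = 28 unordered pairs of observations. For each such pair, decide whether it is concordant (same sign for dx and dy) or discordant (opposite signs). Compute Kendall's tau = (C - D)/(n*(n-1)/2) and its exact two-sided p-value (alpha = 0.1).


Step 1: Enumerate the 28 unordered pairs (i,j) with i<j and classify each by sign(x_j-x_i) * sign(y_j-y_i).
  (1,2):dx=-3,dy=-3->C; (1,3):dx=-9,dy=-6->C; (1,4):dx=+1,dy=+4->C; (1,5):dx=-5,dy=-9->C
  (1,6):dx=-2,dy=-2->C; (1,7):dx=-1,dy=+2->D; (1,8):dx=-7,dy=-8->C; (2,3):dx=-6,dy=-3->C
  (2,4):dx=+4,dy=+7->C; (2,5):dx=-2,dy=-6->C; (2,6):dx=+1,dy=+1->C; (2,7):dx=+2,dy=+5->C
  (2,8):dx=-4,dy=-5->C; (3,4):dx=+10,dy=+10->C; (3,5):dx=+4,dy=-3->D; (3,6):dx=+7,dy=+4->C
  (3,7):dx=+8,dy=+8->C; (3,8):dx=+2,dy=-2->D; (4,5):dx=-6,dy=-13->C; (4,6):dx=-3,dy=-6->C
  (4,7):dx=-2,dy=-2->C; (4,8):dx=-8,dy=-12->C; (5,6):dx=+3,dy=+7->C; (5,7):dx=+4,dy=+11->C
  (5,8):dx=-2,dy=+1->D; (6,7):dx=+1,dy=+4->C; (6,8):dx=-5,dy=-6->C; (7,8):dx=-6,dy=-10->C
Step 2: C = 24, D = 4, total pairs = 28.
Step 3: tau = (C - D)/(n(n-1)/2) = (24 - 4)/28 = 0.714286.
Step 4: Exact two-sided p-value (enumerate n! = 40320 permutations of y under H0): p = 0.014137.
Step 5: alpha = 0.1. reject H0.

tau_b = 0.7143 (C=24, D=4), p = 0.014137, reject H0.


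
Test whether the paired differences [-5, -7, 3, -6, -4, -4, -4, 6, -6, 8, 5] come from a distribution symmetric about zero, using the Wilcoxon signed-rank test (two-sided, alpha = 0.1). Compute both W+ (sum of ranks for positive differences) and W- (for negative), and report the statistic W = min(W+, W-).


Step 1: Drop any zero differences (none here) and take |d_i|.
|d| = [5, 7, 3, 6, 4, 4, 4, 6, 6, 8, 5]
Step 2: Midrank |d_i| (ties get averaged ranks).
ranks: |5|->5.5, |7|->10, |3|->1, |6|->8, |4|->3, |4|->3, |4|->3, |6|->8, |6|->8, |8|->11, |5|->5.5
Step 3: Attach original signs; sum ranks with positive sign and with negative sign.
W+ = 1 + 8 + 11 + 5.5 = 25.5
W- = 5.5 + 10 + 8 + 3 + 3 + 3 + 8 = 40.5
(Check: W+ + W- = 66 should equal n(n+1)/2 = 66.)
Step 4: Test statistic W = min(W+, W-) = 25.5.
Step 5: Ties in |d|, so use the tie-corrected normal approximation.
        E[W] = n(n+1)/4 = 11*12/4 = 33.
        Tie groups: |d|=4 (t=3), |d|=5 (t=2), |d|=6 (t=3); sum(t^3 - t) = 54.
        Var[W] = n(n+1)(2n+1)/24 - sum(t^3-t)/48 = 3036/24 - 54/48 = 125.375.
        z = (W - E[W]) / sqrt(Var[W]) = (25.5 - 33) / 11.1971 = -0.6698.
        Two-sided p = 2*Phi(z) = 0.502975.
Step 6: alpha = 0.1. fail to reject H0.

W+ = 25.5, W- = 40.5, W = min = 25.5, p = 0.502975, fail to reject H0.


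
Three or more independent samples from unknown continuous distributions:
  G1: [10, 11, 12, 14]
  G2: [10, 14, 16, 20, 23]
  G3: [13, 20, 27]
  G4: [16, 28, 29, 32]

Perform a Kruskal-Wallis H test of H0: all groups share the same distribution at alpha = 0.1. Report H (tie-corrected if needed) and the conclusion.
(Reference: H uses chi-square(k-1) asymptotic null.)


Step 1: Combine all N = 16 observations and assign midranks.
sorted (value, group, rank): (10,G1,1.5), (10,G2,1.5), (11,G1,3), (12,G1,4), (13,G3,5), (14,G1,6.5), (14,G2,6.5), (16,G2,8.5), (16,G4,8.5), (20,G2,10.5), (20,G3,10.5), (23,G2,12), (27,G3,13), (28,G4,14), (29,G4,15), (32,G4,16)
Step 2: Sum ranks within each group.
R_1 = 15 (n_1 = 4)
R_2 = 39 (n_2 = 5)
R_3 = 28.5 (n_3 = 3)
R_4 = 53.5 (n_4 = 4)
Step 3: H = 12/(N(N+1)) * sum(R_i^2/n_i) - 3(N+1)
     = 12/(16*17) * (15^2/4 + 39^2/5 + 28.5^2/3 + 53.5^2/4) - 3*17
     = 0.044118 * 1346.76 - 51
     = 8.415993.
Step 4: Ties present; correction factor C = 1 - 24/(16^3 - 16) = 0.994118. Corrected H = 8.415993 / 0.994118 = 8.465791.
Step 5: Under H0, H ~ chi^2(3); p-value = 0.037305.
Step 6: alpha = 0.1. reject H0.

H = 8.4658, df = 3, p = 0.037305, reject H0.


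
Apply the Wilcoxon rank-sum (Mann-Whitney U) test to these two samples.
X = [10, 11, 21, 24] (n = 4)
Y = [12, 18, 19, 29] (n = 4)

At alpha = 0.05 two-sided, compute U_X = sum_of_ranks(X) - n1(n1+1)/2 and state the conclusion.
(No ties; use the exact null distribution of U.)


Step 1: Combine and sort all 8 observations; assign midranks.
sorted (value, group): (10,X), (11,X), (12,Y), (18,Y), (19,Y), (21,X), (24,X), (29,Y)
ranks: 10->1, 11->2, 12->3, 18->4, 19->5, 21->6, 24->7, 29->8
Step 2: Rank sum for X: R1 = 1 + 2 + 6 + 7 = 16.
Step 3: U_X = R1 - n1(n1+1)/2 = 16 - 4*5/2 = 16 - 10 = 6.
       U_Y = n1*n2 - U_X = 16 - 6 = 10.
Step 4: No ties, so the exact null distribution of U (based on enumerating the C(8,4) = 70 equally likely rank assignments) gives the two-sided p-value.
Step 5: p-value = 0.685714; compare to alpha = 0.05. fail to reject H0.

U_X = 6, p = 0.685714, fail to reject H0 at alpha = 0.05.


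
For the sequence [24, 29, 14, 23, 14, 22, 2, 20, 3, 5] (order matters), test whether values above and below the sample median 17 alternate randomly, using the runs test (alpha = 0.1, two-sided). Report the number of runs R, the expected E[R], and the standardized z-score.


Step 1: Compute median = 17; label A = above, B = below.
Labels in order: AABABABABB  (n_A = 5, n_B = 5)
Step 2: Count runs R = 8.
Step 3: Under H0 (random ordering), E[R] = 2*n_A*n_B/(n_A+n_B) + 1 = 2*5*5/10 + 1 = 6.0000.
        Var[R] = 2*n_A*n_B*(2*n_A*n_B - n_A - n_B) / ((n_A+n_B)^2 * (n_A+n_B-1)) = 2000/900 = 2.2222.
        SD[R] = 1.4907.
Step 4: Continuity-corrected z = (R - 0.5 - E[R]) / SD[R] = (8 - 0.5 - 6.0000) / 1.4907 = 1.0062.
Step 5: Two-sided p-value via normal approximation = 2*(1 - Phi(|z|)) = 0.314305.
Step 6: alpha = 0.1. fail to reject H0.

R = 8, z = 1.0062, p = 0.314305, fail to reject H0.


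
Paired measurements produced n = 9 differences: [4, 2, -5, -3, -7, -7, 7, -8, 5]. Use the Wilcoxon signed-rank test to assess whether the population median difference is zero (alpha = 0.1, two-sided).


Step 1: Drop any zero differences (none here) and take |d_i|.
|d| = [4, 2, 5, 3, 7, 7, 7, 8, 5]
Step 2: Midrank |d_i| (ties get averaged ranks).
ranks: |4|->3, |2|->1, |5|->4.5, |3|->2, |7|->7, |7|->7, |7|->7, |8|->9, |5|->4.5
Step 3: Attach original signs; sum ranks with positive sign and with negative sign.
W+ = 3 + 1 + 7 + 4.5 = 15.5
W- = 4.5 + 2 + 7 + 7 + 9 = 29.5
(Check: W+ + W- = 45 should equal n(n+1)/2 = 45.)
Step 4: Test statistic W = min(W+, W-) = 15.5.
Step 5: Ties in |d|, so use the tie-corrected normal approximation.
        E[W] = n(n+1)/4 = 9*10/4 = 22.5.
        Tie groups: |d|=5 (t=2), |d|=7 (t=3); sum(t^3 - t) = 30.
        Var[W] = n(n+1)(2n+1)/24 - sum(t^3-t)/48 = 1710/24 - 30/48 = 70.625.
        z = (W - E[W]) / sqrt(Var[W]) = (15.5 - 22.5) / 8.4039 = -0.8329.
        Two-sided p = 2*Phi(z) = 0.404873.
Step 6: alpha = 0.1. fail to reject H0.

W+ = 15.5, W- = 29.5, W = min = 15.5, p = 0.404873, fail to reject H0.


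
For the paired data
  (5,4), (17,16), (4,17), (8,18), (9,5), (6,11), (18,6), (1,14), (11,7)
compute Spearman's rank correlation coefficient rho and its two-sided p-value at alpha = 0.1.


Step 1: Rank x and y separately (midranks; no ties here).
rank(x): 5->3, 17->8, 4->2, 8->5, 9->6, 6->4, 18->9, 1->1, 11->7
rank(y): 4->1, 16->7, 17->8, 18->9, 5->2, 11->5, 6->3, 14->6, 7->4
Step 2: d_i = R_x(i) - R_y(i); compute d_i^2.
  (3-1)^2=4, (8-7)^2=1, (2-8)^2=36, (5-9)^2=16, (6-2)^2=16, (4-5)^2=1, (9-3)^2=36, (1-6)^2=25, (7-4)^2=9
sum(d^2) = 144.
Step 3: rho = 1 - 6*144 / (9*(9^2 - 1)) = 1 - 864/720 = -0.200000.
Step 4: Under H0, t = rho * sqrt((n-2)/(1-rho^2)) = -0.5401 ~ t(7).
Step 5: Two-sided p-value from the t-distribution with 7 df = 0.605901.
Step 6: alpha = 0.1. fail to reject H0.

rho = -0.2000, p = 0.605901, fail to reject H0 at alpha = 0.1.


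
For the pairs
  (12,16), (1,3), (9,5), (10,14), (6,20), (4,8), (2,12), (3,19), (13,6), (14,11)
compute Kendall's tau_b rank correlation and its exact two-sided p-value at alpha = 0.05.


Step 1: Enumerate the 45 unordered pairs (i,j) with i<j and classify each by sign(x_j-x_i) * sign(y_j-y_i).
  (1,2):dx=-11,dy=-13->C; (1,3):dx=-3,dy=-11->C; (1,4):dx=-2,dy=-2->C; (1,5):dx=-6,dy=+4->D
  (1,6):dx=-8,dy=-8->C; (1,7):dx=-10,dy=-4->C; (1,8):dx=-9,dy=+3->D; (1,9):dx=+1,dy=-10->D
  (1,10):dx=+2,dy=-5->D; (2,3):dx=+8,dy=+2->C; (2,4):dx=+9,dy=+11->C; (2,5):dx=+5,dy=+17->C
  (2,6):dx=+3,dy=+5->C; (2,7):dx=+1,dy=+9->C; (2,8):dx=+2,dy=+16->C; (2,9):dx=+12,dy=+3->C
  (2,10):dx=+13,dy=+8->C; (3,4):dx=+1,dy=+9->C; (3,5):dx=-3,dy=+15->D; (3,6):dx=-5,dy=+3->D
  (3,7):dx=-7,dy=+7->D; (3,8):dx=-6,dy=+14->D; (3,9):dx=+4,dy=+1->C; (3,10):dx=+5,dy=+6->C
  (4,5):dx=-4,dy=+6->D; (4,6):dx=-6,dy=-6->C; (4,7):dx=-8,dy=-2->C; (4,8):dx=-7,dy=+5->D
  (4,9):dx=+3,dy=-8->D; (4,10):dx=+4,dy=-3->D; (5,6):dx=-2,dy=-12->C; (5,7):dx=-4,dy=-8->C
  (5,8):dx=-3,dy=-1->C; (5,9):dx=+7,dy=-14->D; (5,10):dx=+8,dy=-9->D; (6,7):dx=-2,dy=+4->D
  (6,8):dx=-1,dy=+11->D; (6,9):dx=+9,dy=-2->D; (6,10):dx=+10,dy=+3->C; (7,8):dx=+1,dy=+7->C
  (7,9):dx=+11,dy=-6->D; (7,10):dx=+12,dy=-1->D; (8,9):dx=+10,dy=-13->D; (8,10):dx=+11,dy=-8->D
  (9,10):dx=+1,dy=+5->C
Step 2: C = 24, D = 21, total pairs = 45.
Step 3: tau = (C - D)/(n(n-1)/2) = (24 - 21)/45 = 0.066667.
Step 4: Exact two-sided p-value (enumerate n! = 3628800 permutations of y under H0): p = 0.861801.
Step 5: alpha = 0.05. fail to reject H0.

tau_b = 0.0667 (C=24, D=21), p = 0.861801, fail to reject H0.


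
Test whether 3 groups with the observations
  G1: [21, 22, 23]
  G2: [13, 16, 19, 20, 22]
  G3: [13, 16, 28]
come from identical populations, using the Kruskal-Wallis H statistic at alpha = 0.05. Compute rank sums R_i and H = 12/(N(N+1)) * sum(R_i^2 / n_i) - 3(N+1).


Step 1: Combine all N = 11 observations and assign midranks.
sorted (value, group, rank): (13,G2,1.5), (13,G3,1.5), (16,G2,3.5), (16,G3,3.5), (19,G2,5), (20,G2,6), (21,G1,7), (22,G1,8.5), (22,G2,8.5), (23,G1,10), (28,G3,11)
Step 2: Sum ranks within each group.
R_1 = 25.5 (n_1 = 3)
R_2 = 24.5 (n_2 = 5)
R_3 = 16 (n_3 = 3)
Step 3: H = 12/(N(N+1)) * sum(R_i^2/n_i) - 3(N+1)
     = 12/(11*12) * (25.5^2/3 + 24.5^2/5 + 16^2/3) - 3*12
     = 0.090909 * 422.133 - 36
     = 2.375758.
Step 4: Ties present; correction factor C = 1 - 18/(11^3 - 11) = 0.986364. Corrected H = 2.375758 / 0.986364 = 2.408602.
Step 5: Under H0, H ~ chi^2(2); p-value = 0.299902.
Step 6: alpha = 0.05. fail to reject H0.

H = 2.4086, df = 2, p = 0.299902, fail to reject H0.


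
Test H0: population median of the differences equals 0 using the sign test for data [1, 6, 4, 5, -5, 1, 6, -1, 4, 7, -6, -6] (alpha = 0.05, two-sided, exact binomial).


Step 1: Discard zero differences. Original n = 12; n_eff = number of nonzero differences = 12.
Nonzero differences (with sign): +1, +6, +4, +5, -5, +1, +6, -1, +4, +7, -6, -6
Step 2: Count signs: positive = 8, negative = 4.
Step 3: Under H0: P(positive) = 0.5, so the number of positives S ~ Bin(12, 0.5).
Step 4: Two-sided exact p-value = sum of Bin(12,0.5) probabilities at or below the observed probability = 0.387695.
Step 5: alpha = 0.05. fail to reject H0.

n_eff = 12, pos = 8, neg = 4, p = 0.387695, fail to reject H0.


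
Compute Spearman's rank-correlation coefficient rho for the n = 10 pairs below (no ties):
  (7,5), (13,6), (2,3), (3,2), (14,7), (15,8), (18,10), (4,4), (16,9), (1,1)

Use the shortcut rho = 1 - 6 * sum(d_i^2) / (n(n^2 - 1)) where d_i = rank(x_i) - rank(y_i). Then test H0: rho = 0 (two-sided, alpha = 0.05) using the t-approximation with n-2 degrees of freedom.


Step 1: Rank x and y separately (midranks; no ties here).
rank(x): 7->5, 13->6, 2->2, 3->3, 14->7, 15->8, 18->10, 4->4, 16->9, 1->1
rank(y): 5->5, 6->6, 3->3, 2->2, 7->7, 8->8, 10->10, 4->4, 9->9, 1->1
Step 2: d_i = R_x(i) - R_y(i); compute d_i^2.
  (5-5)^2=0, (6-6)^2=0, (2-3)^2=1, (3-2)^2=1, (7-7)^2=0, (8-8)^2=0, (10-10)^2=0, (4-4)^2=0, (9-9)^2=0, (1-1)^2=0
sum(d^2) = 2.
Step 3: rho = 1 - 6*2 / (10*(10^2 - 1)) = 1 - 12/990 = 0.987879.
Step 4: Under H0, t = rho * sqrt((n-2)/(1-rho^2)) = 18.0003 ~ t(8).
Step 5: Two-sided p-value from the t-distribution with 8 df = 0.000000.
Step 6: alpha = 0.05. reject H0.

rho = 0.9879, p = 0.000000, reject H0 at alpha = 0.05.


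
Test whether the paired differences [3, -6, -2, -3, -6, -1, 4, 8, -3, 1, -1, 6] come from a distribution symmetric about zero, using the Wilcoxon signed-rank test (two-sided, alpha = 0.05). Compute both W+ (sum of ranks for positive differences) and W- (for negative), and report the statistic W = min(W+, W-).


Step 1: Drop any zero differences (none here) and take |d_i|.
|d| = [3, 6, 2, 3, 6, 1, 4, 8, 3, 1, 1, 6]
Step 2: Midrank |d_i| (ties get averaged ranks).
ranks: |3|->6, |6|->10, |2|->4, |3|->6, |6|->10, |1|->2, |4|->8, |8|->12, |3|->6, |1|->2, |1|->2, |6|->10
Step 3: Attach original signs; sum ranks with positive sign and with negative sign.
W+ = 6 + 8 + 12 + 2 + 10 = 38
W- = 10 + 4 + 6 + 10 + 2 + 6 + 2 = 40
(Check: W+ + W- = 78 should equal n(n+1)/2 = 78.)
Step 4: Test statistic W = min(W+, W-) = 38.
Step 5: Ties in |d|, so use the tie-corrected normal approximation.
        E[W] = n(n+1)/4 = 12*13/4 = 39.
        Tie groups: |d|=1 (t=3), |d|=3 (t=3), |d|=6 (t=3); sum(t^3 - t) = 72.
        Var[W] = n(n+1)(2n+1)/24 - sum(t^3-t)/48 = 3900/24 - 72/48 = 161.
        z = (W - E[W]) / sqrt(Var[W]) = (38 - 39) / 12.6886 = -0.0788.
        Two-sided p = 2*Phi(z) = 0.937183.
Step 6: alpha = 0.05. fail to reject H0.

W+ = 38, W- = 40, W = min = 38, p = 0.937183, fail to reject H0.


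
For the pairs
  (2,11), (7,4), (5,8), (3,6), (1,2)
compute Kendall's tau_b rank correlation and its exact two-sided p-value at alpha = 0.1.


Step 1: Enumerate the 10 unordered pairs (i,j) with i<j and classify each by sign(x_j-x_i) * sign(y_j-y_i).
  (1,2):dx=+5,dy=-7->D; (1,3):dx=+3,dy=-3->D; (1,4):dx=+1,dy=-5->D; (1,5):dx=-1,dy=-9->C
  (2,3):dx=-2,dy=+4->D; (2,4):dx=-4,dy=+2->D; (2,5):dx=-6,dy=-2->C; (3,4):dx=-2,dy=-2->C
  (3,5):dx=-4,dy=-6->C; (4,5):dx=-2,dy=-4->C
Step 2: C = 5, D = 5, total pairs = 10.
Step 3: tau = (C - D)/(n(n-1)/2) = (5 - 5)/10 = 0.000000.
Step 4: Exact two-sided p-value (enumerate n! = 120 permutations of y under H0): p = 1.000000.
Step 5: alpha = 0.1. fail to reject H0.

tau_b = 0.0000 (C=5, D=5), p = 1.000000, fail to reject H0.


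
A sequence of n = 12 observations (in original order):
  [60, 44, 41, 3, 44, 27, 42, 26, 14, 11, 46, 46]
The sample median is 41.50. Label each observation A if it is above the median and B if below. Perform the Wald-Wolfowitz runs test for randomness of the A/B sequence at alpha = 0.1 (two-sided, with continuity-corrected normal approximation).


Step 1: Compute median = 41.50; label A = above, B = below.
Labels in order: AABBABABBBAA  (n_A = 6, n_B = 6)
Step 2: Count runs R = 7.
Step 3: Under H0 (random ordering), E[R] = 2*n_A*n_B/(n_A+n_B) + 1 = 2*6*6/12 + 1 = 7.0000.
        Var[R] = 2*n_A*n_B*(2*n_A*n_B - n_A - n_B) / ((n_A+n_B)^2 * (n_A+n_B-1)) = 4320/1584 = 2.7273.
        SD[R] = 1.6514.
Step 4: R = E[R], so z = 0 with no continuity correction.
Step 5: Two-sided p-value via normal approximation = 2*(1 - Phi(|z|)) = 1.000000.
Step 6: alpha = 0.1. fail to reject H0.

R = 7, z = 0.0000, p = 1.000000, fail to reject H0.


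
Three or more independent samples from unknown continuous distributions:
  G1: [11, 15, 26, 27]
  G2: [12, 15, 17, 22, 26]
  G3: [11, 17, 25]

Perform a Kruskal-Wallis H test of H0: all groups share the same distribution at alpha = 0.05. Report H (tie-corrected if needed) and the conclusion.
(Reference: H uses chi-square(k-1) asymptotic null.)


Step 1: Combine all N = 12 observations and assign midranks.
sorted (value, group, rank): (11,G1,1.5), (11,G3,1.5), (12,G2,3), (15,G1,4.5), (15,G2,4.5), (17,G2,6.5), (17,G3,6.5), (22,G2,8), (25,G3,9), (26,G1,10.5), (26,G2,10.5), (27,G1,12)
Step 2: Sum ranks within each group.
R_1 = 28.5 (n_1 = 4)
R_2 = 32.5 (n_2 = 5)
R_3 = 17 (n_3 = 3)
Step 3: H = 12/(N(N+1)) * sum(R_i^2/n_i) - 3(N+1)
     = 12/(12*13) * (28.5^2/4 + 32.5^2/5 + 17^2/3) - 3*13
     = 0.076923 * 510.646 - 39
     = 0.280449.
Step 4: Ties present; correction factor C = 1 - 24/(12^3 - 12) = 0.986014. Corrected H = 0.280449 / 0.986014 = 0.284427.
Step 5: Under H0, H ~ chi^2(2); p-value = 0.867436.
Step 6: alpha = 0.05. fail to reject H0.

H = 0.2844, df = 2, p = 0.867436, fail to reject H0.


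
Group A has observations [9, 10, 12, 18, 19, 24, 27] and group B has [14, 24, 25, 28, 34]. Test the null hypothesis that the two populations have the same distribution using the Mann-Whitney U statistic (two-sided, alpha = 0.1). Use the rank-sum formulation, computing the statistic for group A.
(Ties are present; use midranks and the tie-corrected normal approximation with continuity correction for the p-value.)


Step 1: Combine and sort all 12 observations; assign midranks.
sorted (value, group): (9,X), (10,X), (12,X), (14,Y), (18,X), (19,X), (24,X), (24,Y), (25,Y), (27,X), (28,Y), (34,Y)
ranks: 9->1, 10->2, 12->3, 14->4, 18->5, 19->6, 24->7.5, 24->7.5, 25->9, 27->10, 28->11, 34->12
Step 2: Rank sum for X: R1 = 1 + 2 + 3 + 5 + 6 + 7.5 + 10 = 34.5.
Step 3: U_X = R1 - n1(n1+1)/2 = 34.5 - 7*8/2 = 34.5 - 28 = 6.5.
       U_Y = n1*n2 - U_X = 35 - 6.5 = 28.5.
Step 4: Ties are present, so use the tie-corrected normal approximation (with continuity correction) for the p-value.
Step 5: p-value = 0.087602; compare to alpha = 0.1. reject H0.

U_X = 6.5, p = 0.087602, reject H0 at alpha = 0.1.


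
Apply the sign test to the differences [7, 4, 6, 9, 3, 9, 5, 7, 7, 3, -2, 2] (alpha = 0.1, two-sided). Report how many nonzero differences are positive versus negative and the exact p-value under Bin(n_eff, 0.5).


Step 1: Discard zero differences. Original n = 12; n_eff = number of nonzero differences = 12.
Nonzero differences (with sign): +7, +4, +6, +9, +3, +9, +5, +7, +7, +3, -2, +2
Step 2: Count signs: positive = 11, negative = 1.
Step 3: Under H0: P(positive) = 0.5, so the number of positives S ~ Bin(12, 0.5).
Step 4: Two-sided exact p-value = sum of Bin(12,0.5) probabilities at or below the observed probability = 0.006348.
Step 5: alpha = 0.1. reject H0.

n_eff = 12, pos = 11, neg = 1, p = 0.006348, reject H0.


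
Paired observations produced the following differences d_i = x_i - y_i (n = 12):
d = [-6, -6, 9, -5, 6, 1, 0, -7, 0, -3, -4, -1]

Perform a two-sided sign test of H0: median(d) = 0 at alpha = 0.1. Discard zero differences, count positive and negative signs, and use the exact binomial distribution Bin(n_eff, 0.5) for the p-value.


Step 1: Discard zero differences. Original n = 12; n_eff = number of nonzero differences = 10.
Nonzero differences (with sign): -6, -6, +9, -5, +6, +1, -7, -3, -4, -1
Step 2: Count signs: positive = 3, negative = 7.
Step 3: Under H0: P(positive) = 0.5, so the number of positives S ~ Bin(10, 0.5).
Step 4: Two-sided exact p-value = sum of Bin(10,0.5) probabilities at or below the observed probability = 0.343750.
Step 5: alpha = 0.1. fail to reject H0.

n_eff = 10, pos = 3, neg = 7, p = 0.343750, fail to reject H0.


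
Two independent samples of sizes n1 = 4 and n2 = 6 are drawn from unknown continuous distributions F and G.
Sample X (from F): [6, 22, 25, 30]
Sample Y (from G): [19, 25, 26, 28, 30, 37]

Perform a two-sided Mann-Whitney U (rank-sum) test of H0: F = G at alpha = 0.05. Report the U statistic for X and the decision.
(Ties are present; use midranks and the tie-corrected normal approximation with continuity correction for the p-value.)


Step 1: Combine and sort all 10 observations; assign midranks.
sorted (value, group): (6,X), (19,Y), (22,X), (25,X), (25,Y), (26,Y), (28,Y), (30,X), (30,Y), (37,Y)
ranks: 6->1, 19->2, 22->3, 25->4.5, 25->4.5, 26->6, 28->7, 30->8.5, 30->8.5, 37->10
Step 2: Rank sum for X: R1 = 1 + 3 + 4.5 + 8.5 = 17.
Step 3: U_X = R1 - n1(n1+1)/2 = 17 - 4*5/2 = 17 - 10 = 7.
       U_Y = n1*n2 - U_X = 24 - 7 = 17.
Step 4: Ties are present, so use the tie-corrected normal approximation (with continuity correction) for the p-value.
Step 5: p-value = 0.334409; compare to alpha = 0.05. fail to reject H0.

U_X = 7, p = 0.334409, fail to reject H0 at alpha = 0.05.


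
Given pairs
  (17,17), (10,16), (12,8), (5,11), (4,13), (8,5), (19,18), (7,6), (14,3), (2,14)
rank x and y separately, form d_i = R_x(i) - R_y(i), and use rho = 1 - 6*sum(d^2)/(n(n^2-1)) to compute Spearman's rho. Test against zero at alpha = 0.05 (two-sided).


Step 1: Rank x and y separately (midranks; no ties here).
rank(x): 17->9, 10->6, 12->7, 5->3, 4->2, 8->5, 19->10, 7->4, 14->8, 2->1
rank(y): 17->9, 16->8, 8->4, 11->5, 13->6, 5->2, 18->10, 6->3, 3->1, 14->7
Step 2: d_i = R_x(i) - R_y(i); compute d_i^2.
  (9-9)^2=0, (6-8)^2=4, (7-4)^2=9, (3-5)^2=4, (2-6)^2=16, (5-2)^2=9, (10-10)^2=0, (4-3)^2=1, (8-1)^2=49, (1-7)^2=36
sum(d^2) = 128.
Step 3: rho = 1 - 6*128 / (10*(10^2 - 1)) = 1 - 768/990 = 0.224242.
Step 4: Under H0, t = rho * sqrt((n-2)/(1-rho^2)) = 0.6508 ~ t(8).
Step 5: Two-sided p-value from the t-distribution with 8 df = 0.533401.
Step 6: alpha = 0.05. fail to reject H0.

rho = 0.2242, p = 0.533401, fail to reject H0 at alpha = 0.05.


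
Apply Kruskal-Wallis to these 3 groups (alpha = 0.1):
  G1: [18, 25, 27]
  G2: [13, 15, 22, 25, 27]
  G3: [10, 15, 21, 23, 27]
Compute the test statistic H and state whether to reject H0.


Step 1: Combine all N = 13 observations and assign midranks.
sorted (value, group, rank): (10,G3,1), (13,G2,2), (15,G2,3.5), (15,G3,3.5), (18,G1,5), (21,G3,6), (22,G2,7), (23,G3,8), (25,G1,9.5), (25,G2,9.5), (27,G1,12), (27,G2,12), (27,G3,12)
Step 2: Sum ranks within each group.
R_1 = 26.5 (n_1 = 3)
R_2 = 34 (n_2 = 5)
R_3 = 30.5 (n_3 = 5)
Step 3: H = 12/(N(N+1)) * sum(R_i^2/n_i) - 3(N+1)
     = 12/(13*14) * (26.5^2/3 + 34^2/5 + 30.5^2/5) - 3*14
     = 0.065934 * 651.333 - 42
     = 0.945055.
Step 4: Ties present; correction factor C = 1 - 36/(13^3 - 13) = 0.983516. Corrected H = 0.945055 / 0.983516 = 0.960894.
Step 5: Under H0, H ~ chi^2(2); p-value = 0.618507.
Step 6: alpha = 0.1. fail to reject H0.

H = 0.9609, df = 2, p = 0.618507, fail to reject H0.


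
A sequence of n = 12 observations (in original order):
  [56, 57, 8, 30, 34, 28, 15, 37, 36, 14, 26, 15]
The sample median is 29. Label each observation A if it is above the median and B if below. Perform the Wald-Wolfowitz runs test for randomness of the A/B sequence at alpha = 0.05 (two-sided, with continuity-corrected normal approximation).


Step 1: Compute median = 29; label A = above, B = below.
Labels in order: AABAABBAABBB  (n_A = 6, n_B = 6)
Step 2: Count runs R = 6.
Step 3: Under H0 (random ordering), E[R] = 2*n_A*n_B/(n_A+n_B) + 1 = 2*6*6/12 + 1 = 7.0000.
        Var[R] = 2*n_A*n_B*(2*n_A*n_B - n_A - n_B) / ((n_A+n_B)^2 * (n_A+n_B-1)) = 4320/1584 = 2.7273.
        SD[R] = 1.6514.
Step 4: Continuity-corrected z = (R + 0.5 - E[R]) / SD[R] = (6 + 0.5 - 7.0000) / 1.6514 = -0.3028.
Step 5: Two-sided p-value via normal approximation = 2*(1 - Phi(|z|)) = 0.762069.
Step 6: alpha = 0.05. fail to reject H0.

R = 6, z = -0.3028, p = 0.762069, fail to reject H0.
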